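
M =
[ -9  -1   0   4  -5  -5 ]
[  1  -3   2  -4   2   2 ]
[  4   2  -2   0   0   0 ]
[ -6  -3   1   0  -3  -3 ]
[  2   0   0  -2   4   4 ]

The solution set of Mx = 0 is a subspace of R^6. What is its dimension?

2

Row reduce to echelon form.
R2 ← R2 + (1/9)·R1: [0, -28/9, 2, -32/9, 13/9, 13/9]
R3 ← R3 + (4/9)·R1: [0, 14/9, -2, 16/9, -20/9, -20/9]
R4 ← R4 − (2/3)·R1: [0, -7/3, 1, -8/3, 1/3, 1/3]
R5 ← R5 + (2/9)·R1: [0, -2/9, 0, -10/9, 26/9, 26/9]
R3 ← R3 + (1/2)·R2: [0, 0, -1, 0, -3/2, -3/2]
R4 ← R4 − (3/4)·R2: [0, 0, -1/2, 0, -3/4, -3/4]
R5 ← R5 − (1/14)·R2: [0, 0, -1/7, -6/7, 39/14, 39/14]
R4 ← R4 − (1/2)·R3: [0, 0, 0, 0, 0, 0]
R5 ← R5 − (1/7)·R3: [0, 0, 0, -6/7, 3, 3]
Swap R4 ↔ R5
4 nonzero rows, so rank(M) = 4.
M has 6 columns; by rank–nullity, nullity = 6 − 4 = 2.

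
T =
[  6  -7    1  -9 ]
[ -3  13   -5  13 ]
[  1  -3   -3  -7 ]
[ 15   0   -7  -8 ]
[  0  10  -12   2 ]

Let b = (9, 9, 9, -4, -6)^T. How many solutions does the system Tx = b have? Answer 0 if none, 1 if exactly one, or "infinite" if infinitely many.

0

Row reduce the augmented matrix [T | b].
R2 ← R2 + (1/2)·R1: [0, 19/2, -9/2, 17/2, 27/2]
R3 ← R3 − (1/6)·R1: [0, -11/6, -19/6, -11/2, 15/2]
R4 ← R4 − (5/2)·R1: [0, 35/2, -19/2, 29/2, -53/2]
R3 ← R3 + (11/57)·R2: [0, 0, -230/57, -220/57, 192/19]
R4 ← R4 − (35/19)·R2: [0, 0, -23/19, -22/19, -976/19]
R5 ← R5 − (20/19)·R2: [0, 0, -138/19, -132/19, -384/19]
R4 ← R4 − (3/10)·R3: [0, 0, 0, 0, -272/5]
R5 ← R5 − (9/5)·R3: [0, 0, 0, 0, -192/5]
R5 ← R5 − (12/17)·R4: [0, 0, 0, 0, 0]
The echelon form has 4 nonzero rows; the last pivot sits in the augmented column, so rank(T) = 3 but rank([T|b]) = 4.
Since the ranks differ, the system is inconsistent.
It has no solutions.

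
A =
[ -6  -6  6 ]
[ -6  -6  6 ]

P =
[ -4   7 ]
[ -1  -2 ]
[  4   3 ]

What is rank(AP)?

1

First compute AP:
[[ 54, -12],
 [ 54, -12]]
Now row reduce the product.
R2 ← R2 − R1: [0, 0]
1 nonzero row, so rank(AP) = 1.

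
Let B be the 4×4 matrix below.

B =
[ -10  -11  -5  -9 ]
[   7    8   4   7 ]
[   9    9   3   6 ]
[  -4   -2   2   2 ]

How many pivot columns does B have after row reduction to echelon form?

Row reduce to echelon form.
R2 ← R2 + (7/10)·R1: [0, 3/10, 1/2, 7/10]
R3 ← R3 + (9/10)·R1: [0, -9/10, -3/2, -21/10]
R4 ← R4 − (2/5)·R1: [0, 12/5, 4, 28/5]
R3 ← R3 + (3)·R2: [0, 0, 0, 0]
R4 ← R4 − (8)·R2: [0, 0, 0, 0]
Echelon form has 2 nonzero rows, so rank(B) = 2.
Each nonzero row contributes one pivot column: 2 pivot columns.

2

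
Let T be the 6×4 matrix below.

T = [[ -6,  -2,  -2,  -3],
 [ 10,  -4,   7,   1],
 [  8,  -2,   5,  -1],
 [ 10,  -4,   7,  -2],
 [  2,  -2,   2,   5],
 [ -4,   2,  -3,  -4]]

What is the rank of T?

3

Row reduce to echelon form.
R2 ← R2 + (5/3)·R1: [0, -22/3, 11/3, -4]
R3 ← R3 + (4/3)·R1: [0, -14/3, 7/3, -5]
R4 ← R4 + (5/3)·R1: [0, -22/3, 11/3, -7]
R5 ← R5 + (1/3)·R1: [0, -8/3, 4/3, 4]
R6 ← R6 − (2/3)·R1: [0, 10/3, -5/3, -2]
R3 ← R3 − (7/11)·R2: [0, 0, 0, -27/11]
R4 ← R4 − R2: [0, 0, 0, -3]
R5 ← R5 − (4/11)·R2: [0, 0, 0, 60/11]
R6 ← R6 + (5/11)·R2: [0, 0, 0, -42/11]
R4 ← R4 − (11/9)·R3: [0, 0, 0, 0]
R5 ← R5 + (20/9)·R3: [0, 0, 0, 0]
R6 ← R6 − (14/9)·R3: [0, 0, 0, 0]
Echelon form has 3 nonzero rows, so rank(T) = 3.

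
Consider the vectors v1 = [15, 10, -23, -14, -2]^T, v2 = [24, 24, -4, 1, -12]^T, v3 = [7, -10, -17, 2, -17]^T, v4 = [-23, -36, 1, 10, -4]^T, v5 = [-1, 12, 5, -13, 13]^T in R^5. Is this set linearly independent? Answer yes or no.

Form the matrix with these vectors as rows and row reduce.
R2 ← R2 − (8/5)·R1: [0, 8, 164/5, 117/5, -44/5]
R3 ← R3 − (7/15)·R1: [0, -44/3, -94/15, 128/15, -241/15]
R4 ← R4 + (23/15)·R1: [0, -62/3, -514/15, -172/15, -106/15]
R5 ← R5 + (1/15)·R1: [0, 38/3, 52/15, -209/15, 193/15]
R3 ← R3 + (11/6)·R2: [0, 0, 808/15, 1543/30, -161/5]
R4 ← R4 + (31/12)·R2: [0, 0, 757/15, 2939/60, -149/5]
R5 ← R5 − (19/12)·R2: [0, 0, -727/15, -3059/60, 134/5]
R4 ← R4 − (757/808)·R3: [0, 0, 0, 1287/1616, 297/808]
R5 ← R5 + (727/808)·R3: [0, 0, 0, -7605/1616, -1755/808]
R5 ← R5 + (65/11)·R4: [0, 0, 0, 0, 0]
4 nonzero rows, so the 5 vectors span a space of dimension 4.
Since 4 < 5, the vectors are linearly dependent.

no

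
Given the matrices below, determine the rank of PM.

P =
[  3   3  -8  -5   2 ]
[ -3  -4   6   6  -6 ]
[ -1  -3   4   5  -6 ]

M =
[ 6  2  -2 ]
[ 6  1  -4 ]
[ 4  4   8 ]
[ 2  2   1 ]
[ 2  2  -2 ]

3

First compute PM:
[[ -2, -29, -91],
 [-18,  14,  88],
 [-10,   9,  63]]
Now row reduce the product.
R2 ← R2 − (9)·R1: [0, 275, 907]
R3 ← R3 − (5)·R1: [0, 154, 518]
R3 ← R3 − (14/25)·R2: [0, 0, 252/25]
3 nonzero rows, so rank(PM) = 3.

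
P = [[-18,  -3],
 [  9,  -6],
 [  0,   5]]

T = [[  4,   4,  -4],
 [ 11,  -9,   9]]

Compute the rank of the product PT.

First compute PT:
[[-105, -45,  45],
 [-30,  90, -90],
 [ 55, -45,  45]]
Now row reduce the product.
R2 ← R2 − (2/7)·R1: [0, 720/7, -720/7]
R3 ← R3 + (11/21)·R1: [0, -480/7, 480/7]
R3 ← R3 + (2/3)·R2: [0, 0, 0]
2 nonzero rows, so rank(PT) = 2.

2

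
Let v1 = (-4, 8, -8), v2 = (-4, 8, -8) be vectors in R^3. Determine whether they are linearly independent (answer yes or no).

no

Form the matrix with these vectors as rows and row reduce.
R2 ← R2 − R1: [0, 0, 0]
1 nonzero row, so the 2 vectors span a space of dimension 1.
Since 1 < 2, the vectors are linearly dependent.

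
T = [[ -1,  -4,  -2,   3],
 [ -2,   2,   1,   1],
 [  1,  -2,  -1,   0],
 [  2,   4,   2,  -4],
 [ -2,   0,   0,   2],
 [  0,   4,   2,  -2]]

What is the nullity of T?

2

Row reduce to echelon form.
R2 ← R2 − (2)·R1: [0, 10, 5, -5]
R3 ← R3 + R1: [0, -6, -3, 3]
R4 ← R4 + (2)·R1: [0, -4, -2, 2]
R5 ← R5 − (2)·R1: [0, 8, 4, -4]
R3 ← R3 + (3/5)·R2: [0, 0, 0, 0]
R4 ← R4 + (2/5)·R2: [0, 0, 0, 0]
R5 ← R5 − (4/5)·R2: [0, 0, 0, 0]
R6 ← R6 − (2/5)·R2: [0, 0, 0, 0]
2 nonzero rows, so rank(T) = 2.
T has 4 columns; by rank–nullity, nullity = 4 − 2 = 2.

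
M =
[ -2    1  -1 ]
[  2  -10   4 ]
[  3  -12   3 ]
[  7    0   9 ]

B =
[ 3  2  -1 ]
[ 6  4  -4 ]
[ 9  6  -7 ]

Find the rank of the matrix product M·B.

2

First compute MB:
[[ -9,  -6,   5],
 [-18, -12,  10],
 [-36, -24,  24],
 [102,  68, -70]]
Now row reduce the product.
R2 ← R2 − (2)·R1: [0, 0, 0]
R3 ← R3 − (4)·R1: [0, 0, 4]
R4 ← R4 + (34/3)·R1: [0, 0, -40/3]
Swap R2 ↔ R3
R4 ← R4 + (10/3)·R2: [0, 0, 0]
2 nonzero rows, so rank(MB) = 2.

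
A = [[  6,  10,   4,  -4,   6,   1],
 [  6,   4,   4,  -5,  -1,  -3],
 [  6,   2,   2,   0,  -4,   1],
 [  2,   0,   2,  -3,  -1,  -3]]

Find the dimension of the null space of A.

Row reduce to echelon form.
R2 ← R2 − R1: [0, -6, 0, -1, -7, -4]
R3 ← R3 − R1: [0, -8, -2, 4, -10, 0]
R4 ← R4 − (1/3)·R1: [0, -10/3, 2/3, -5/3, -3, -10/3]
R3 ← R3 − (4/3)·R2: [0, 0, -2, 16/3, -2/3, 16/3]
R4 ← R4 − (5/9)·R2: [0, 0, 2/3, -10/9, 8/9, -10/9]
R4 ← R4 + (1/3)·R3: [0, 0, 0, 2/3, 2/3, 2/3]
4 nonzero rows, so rank(A) = 4.
A has 6 columns; by rank–nullity, nullity = 6 − 4 = 2.

2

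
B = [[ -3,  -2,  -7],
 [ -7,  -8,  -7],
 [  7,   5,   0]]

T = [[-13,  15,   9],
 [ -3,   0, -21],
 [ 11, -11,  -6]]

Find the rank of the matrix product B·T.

3

First compute BT:
[[-32,  32,  57],
 [ 38, -28, 147],
 [-106, 105, -42]]
Now row reduce the product.
R2 ← R2 + (19/16)·R1: [0, 10, 3435/16]
R3 ← R3 − (53/16)·R1: [0, -1, -3693/16]
R3 ← R3 + (1/10)·R2: [0, 0, -6699/32]
3 nonzero rows, so rank(BT) = 3.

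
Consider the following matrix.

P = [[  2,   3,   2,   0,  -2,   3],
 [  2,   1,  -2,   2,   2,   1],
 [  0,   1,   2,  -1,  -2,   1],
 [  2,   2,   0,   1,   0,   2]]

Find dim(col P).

Row reduce to echelon form.
R2 ← R2 − R1: [0, -2, -4, 2, 4, -2]
R4 ← R4 − R1: [0, -1, -2, 1, 2, -1]
R3 ← R3 + (1/2)·R2: [0, 0, 0, 0, 0, 0]
R4 ← R4 − (1/2)·R2: [0, 0, 0, 0, 0, 0]
Echelon form has 2 nonzero rows, so rank(P) = 2.
The column space has dimension equal to the rank: 2.

2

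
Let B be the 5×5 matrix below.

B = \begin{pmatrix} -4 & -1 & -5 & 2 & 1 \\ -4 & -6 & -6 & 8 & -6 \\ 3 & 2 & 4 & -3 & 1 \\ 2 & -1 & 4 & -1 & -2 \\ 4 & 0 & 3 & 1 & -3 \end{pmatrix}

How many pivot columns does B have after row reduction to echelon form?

3

Row reduce to echelon form.
R2 ← R2 − R1: [0, -5, -1, 6, -7]
R3 ← R3 + (3/4)·R1: [0, 5/4, 1/4, -3/2, 7/4]
R4 ← R4 + (1/2)·R1: [0, -3/2, 3/2, 0, -3/2]
R5 ← R5 + R1: [0, -1, -2, 3, -2]
R3 ← R3 + (1/4)·R2: [0, 0, 0, 0, 0]
R4 ← R4 − (3/10)·R2: [0, 0, 9/5, -9/5, 3/5]
R5 ← R5 − (1/5)·R2: [0, 0, -9/5, 9/5, -3/5]
Swap R3 ↔ R4
R5 ← R5 + R3: [0, 0, 0, 0, 0]
Echelon form has 3 nonzero rows, so rank(B) = 3.
Each nonzero row contributes one pivot column: 3 pivot columns.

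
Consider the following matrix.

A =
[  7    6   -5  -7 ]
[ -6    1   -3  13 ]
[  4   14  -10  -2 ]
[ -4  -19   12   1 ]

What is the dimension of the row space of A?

Row reduce to echelon form.
R2 ← R2 + (6/7)·R1: [0, 43/7, -51/7, 7]
R3 ← R3 − (4/7)·R1: [0, 74/7, -50/7, 2]
R4 ← R4 + (4/7)·R1: [0, -109/7, 64/7, -3]
R3 ← R3 − (74/43)·R2: [0, 0, 232/43, -432/43]
R4 ← R4 + (109/43)·R2: [0, 0, -401/43, 634/43]
R4 ← R4 + (401/232)·R3: [0, 0, 0, -76/29]
Echelon form has 4 nonzero rows, so rank(A) = 4.
The row space has dimension equal to the rank: 4.

4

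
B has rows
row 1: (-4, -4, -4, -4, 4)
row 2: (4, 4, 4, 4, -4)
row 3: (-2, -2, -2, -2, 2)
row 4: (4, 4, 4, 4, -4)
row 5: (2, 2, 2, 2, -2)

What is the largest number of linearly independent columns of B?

1

Row reduce to echelon form.
R2 ← R2 + R1: [0, 0, 0, 0, 0]
R3 ← R3 − (1/2)·R1: [0, 0, 0, 0, 0]
R4 ← R4 + R1: [0, 0, 0, 0, 0]
R5 ← R5 + (1/2)·R1: [0, 0, 0, 0, 0]
Echelon form has 1 nonzero row, so rank(B) = 1.
The rank gives the maximum number of linearly independent columns: 1.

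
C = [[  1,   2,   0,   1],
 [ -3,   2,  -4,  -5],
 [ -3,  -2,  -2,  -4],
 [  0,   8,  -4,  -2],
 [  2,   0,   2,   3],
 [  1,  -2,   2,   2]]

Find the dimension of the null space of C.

2

Row reduce to echelon form.
R2 ← R2 + (3)·R1: [0, 8, -4, -2]
R3 ← R3 + (3)·R1: [0, 4, -2, -1]
R5 ← R5 − (2)·R1: [0, -4, 2, 1]
R6 ← R6 − R1: [0, -4, 2, 1]
R3 ← R3 − (1/2)·R2: [0, 0, 0, 0]
R4 ← R4 − R2: [0, 0, 0, 0]
R5 ← R5 + (1/2)·R2: [0, 0, 0, 0]
R6 ← R6 + (1/2)·R2: [0, 0, 0, 0]
2 nonzero rows, so rank(C) = 2.
C has 4 columns; by rank–nullity, nullity = 4 − 2 = 2.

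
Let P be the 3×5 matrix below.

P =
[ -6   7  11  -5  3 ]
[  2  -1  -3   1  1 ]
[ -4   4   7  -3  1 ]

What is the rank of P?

2

Row reduce to echelon form.
R2 ← R2 + (1/3)·R1: [0, 4/3, 2/3, -2/3, 2]
R3 ← R3 − (2/3)·R1: [0, -2/3, -1/3, 1/3, -1]
R3 ← R3 + (1/2)·R2: [0, 0, 0, 0, 0]
Echelon form has 2 nonzero rows, so rank(P) = 2.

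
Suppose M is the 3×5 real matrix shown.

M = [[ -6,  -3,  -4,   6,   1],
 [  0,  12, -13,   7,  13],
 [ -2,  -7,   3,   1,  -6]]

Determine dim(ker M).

2

Row reduce to echelon form.
R3 ← R3 − (1/3)·R1: [0, -6, 13/3, -1, -19/3]
R3 ← R3 + (1/2)·R2: [0, 0, -13/6, 5/2, 1/6]
3 nonzero rows, so rank(M) = 3.
M has 5 columns; by rank–nullity, nullity = 5 − 3 = 2.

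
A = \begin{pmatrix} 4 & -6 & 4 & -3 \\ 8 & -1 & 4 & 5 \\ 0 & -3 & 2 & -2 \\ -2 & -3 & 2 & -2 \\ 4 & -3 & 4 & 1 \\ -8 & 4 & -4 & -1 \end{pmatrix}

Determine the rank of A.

4

Row reduce to echelon form.
R2 ← R2 − (2)·R1: [0, 11, -4, 11]
R4 ← R4 + (1/2)·R1: [0, -6, 4, -7/2]
R5 ← R5 − R1: [0, 3, 0, 4]
R6 ← R6 + (2)·R1: [0, -8, 4, -7]
R3 ← R3 + (3/11)·R2: [0, 0, 10/11, 1]
R4 ← R4 + (6/11)·R2: [0, 0, 20/11, 5/2]
R5 ← R5 − (3/11)·R2: [0, 0, 12/11, 1]
R6 ← R6 + (8/11)·R2: [0, 0, 12/11, 1]
R4 ← R4 − (2)·R3: [0, 0, 0, 1/2]
R5 ← R5 − (6/5)·R3: [0, 0, 0, -1/5]
R6 ← R6 − (6/5)·R3: [0, 0, 0, -1/5]
R5 ← R5 + (2/5)·R4: [0, 0, 0, 0]
R6 ← R6 + (2/5)·R4: [0, 0, 0, 0]
Echelon form has 4 nonzero rows, so rank(A) = 4.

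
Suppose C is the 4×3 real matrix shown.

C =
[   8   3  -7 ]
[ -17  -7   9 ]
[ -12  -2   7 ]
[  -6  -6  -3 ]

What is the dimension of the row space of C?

3

Row reduce to echelon form.
R2 ← R2 + (17/8)·R1: [0, -5/8, -47/8]
R3 ← R3 + (3/2)·R1: [0, 5/2, -7/2]
R4 ← R4 + (3/4)·R1: [0, -15/4, -33/4]
R3 ← R3 + (4)·R2: [0, 0, -27]
R4 ← R4 − (6)·R2: [0, 0, 27]
R4 ← R4 + R3: [0, 0, 0]
Echelon form has 3 nonzero rows, so rank(C) = 3.
The row space has dimension equal to the rank: 3.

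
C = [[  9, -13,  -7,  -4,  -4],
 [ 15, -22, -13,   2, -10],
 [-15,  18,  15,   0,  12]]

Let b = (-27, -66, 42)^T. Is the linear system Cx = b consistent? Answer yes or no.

yes

Row reduce the augmented matrix [C | b].
R2 ← R2 − (5/3)·R1: [0, -1/3, -4/3, 26/3, -10/3, -21]
R3 ← R3 + (5/3)·R1: [0, -11/3, 10/3, -20/3, 16/3, -3]
R3 ← R3 − (11)·R2: [0, 0, 18, -102, 42, 228]
The echelon form has 3 nonzero rows, and every pivot lies in the first 5 columns, so rank(C) = rank([C|b]) = 3.
The system is consistent.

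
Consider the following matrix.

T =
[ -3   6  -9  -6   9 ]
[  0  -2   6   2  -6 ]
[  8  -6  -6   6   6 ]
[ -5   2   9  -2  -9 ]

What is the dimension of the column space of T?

Row reduce to echelon form.
R3 ← R3 + (8/3)·R1: [0, 10, -30, -10, 30]
R4 ← R4 − (5/3)·R1: [0, -8, 24, 8, -24]
R3 ← R3 + (5)·R2: [0, 0, 0, 0, 0]
R4 ← R4 − (4)·R2: [0, 0, 0, 0, 0]
Echelon form has 2 nonzero rows, so rank(T) = 2.
The column space has dimension equal to the rank: 2.

2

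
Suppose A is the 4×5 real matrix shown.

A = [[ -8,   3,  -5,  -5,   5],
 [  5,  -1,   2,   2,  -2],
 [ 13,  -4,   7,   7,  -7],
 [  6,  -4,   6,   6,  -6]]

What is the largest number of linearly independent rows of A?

Row reduce to echelon form.
R2 ← R2 + (5/8)·R1: [0, 7/8, -9/8, -9/8, 9/8]
R3 ← R3 + (13/8)·R1: [0, 7/8, -9/8, -9/8, 9/8]
R4 ← R4 + (3/4)·R1: [0, -7/4, 9/4, 9/4, -9/4]
R3 ← R3 − R2: [0, 0, 0, 0, 0]
R4 ← R4 + (2)·R2: [0, 0, 0, 0, 0]
Echelon form has 2 nonzero rows, so rank(A) = 2.
The rank gives the maximum number of linearly independent rows: 2.

2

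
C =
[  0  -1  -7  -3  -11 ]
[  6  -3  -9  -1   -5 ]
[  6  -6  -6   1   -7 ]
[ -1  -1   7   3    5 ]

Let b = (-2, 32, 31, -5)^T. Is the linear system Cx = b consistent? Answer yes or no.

Row reduce the augmented matrix [C | b].
Swap R1 ↔ R2
R3 ← R3 − R1: [0, -3, 3, 2, -2, -1]
R4 ← R4 + (1/6)·R1: [0, -3/2, 11/2, 17/6, 25/6, 1/3]
R3 ← R3 − (3)·R2: [0, 0, 24, 11, 31, 5]
R4 ← R4 − (3/2)·R2: [0, 0, 16, 22/3, 62/3, 10/3]
R4 ← R4 − (2/3)·R3: [0, 0, 0, 0, 0, 0]
The echelon form has 3 nonzero rows, and every pivot lies in the first 5 columns, so rank(C) = rank([C|b]) = 3.
The system is consistent.

yes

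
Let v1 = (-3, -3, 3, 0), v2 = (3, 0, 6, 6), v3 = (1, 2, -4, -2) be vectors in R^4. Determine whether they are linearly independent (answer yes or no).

Form the matrix with these vectors as rows and row reduce.
R2 ← R2 + R1: [0, -3, 9, 6]
R3 ← R3 + (1/3)·R1: [0, 1, -3, -2]
R3 ← R3 + (1/3)·R2: [0, 0, 0, 0]
2 nonzero rows, so the 3 vectors span a space of dimension 2.
Since 2 < 3, the vectors are linearly dependent.

no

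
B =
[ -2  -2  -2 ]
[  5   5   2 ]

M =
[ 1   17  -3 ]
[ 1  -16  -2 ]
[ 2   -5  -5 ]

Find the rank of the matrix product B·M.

2

First compute BM:
[[ -8,   8,  20],
 [ 14,  -5, -35]]
Now row reduce the product.
R2 ← R2 + (7/4)·R1: [0, 9, 0]
2 nonzero rows, so rank(BM) = 2.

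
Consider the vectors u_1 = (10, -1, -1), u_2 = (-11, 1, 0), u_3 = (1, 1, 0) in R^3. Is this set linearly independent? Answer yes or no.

Form the matrix with these vectors as rows and row reduce.
R2 ← R2 + (11/10)·R1: [0, -1/10, -11/10]
R3 ← R3 − (1/10)·R1: [0, 11/10, 1/10]
R3 ← R3 + (11)·R2: [0, 0, -12]
3 nonzero rows, so the 3 vectors span a space of dimension 3.
Since 3 = 3, the vectors are linearly independent.

yes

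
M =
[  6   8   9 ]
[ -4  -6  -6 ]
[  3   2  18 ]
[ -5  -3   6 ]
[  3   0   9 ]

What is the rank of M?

Row reduce to echelon form.
R2 ← R2 + (2/3)·R1: [0, -2/3, 0]
R3 ← R3 − (1/2)·R1: [0, -2, 27/2]
R4 ← R4 + (5/6)·R1: [0, 11/3, 27/2]
R5 ← R5 − (1/2)·R1: [0, -4, 9/2]
R3 ← R3 − (3)·R2: [0, 0, 27/2]
R4 ← R4 + (11/2)·R2: [0, 0, 27/2]
R5 ← R5 − (6)·R2: [0, 0, 9/2]
R4 ← R4 − R3: [0, 0, 0]
R5 ← R5 − (1/3)·R3: [0, 0, 0]
Echelon form has 3 nonzero rows, so rank(M) = 3.

3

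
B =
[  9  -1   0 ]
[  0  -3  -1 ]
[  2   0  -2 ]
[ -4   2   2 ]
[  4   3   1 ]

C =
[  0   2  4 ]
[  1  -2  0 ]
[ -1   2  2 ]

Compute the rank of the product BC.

3

First compute BC:
[[ -1,  20,  36],
 [ -2,   4,  -2],
 [  2,   0,   4],
 [  0,  -8, -12],
 [  2,   4,  18]]
Now row reduce the product.
R2 ← R2 − (2)·R1: [0, -36, -74]
R3 ← R3 + (2)·R1: [0, 40, 76]
R5 ← R5 + (2)·R1: [0, 44, 90]
R3 ← R3 + (10/9)·R2: [0, 0, -56/9]
R4 ← R4 − (2/9)·R2: [0, 0, 40/9]
R5 ← R5 + (11/9)·R2: [0, 0, -4/9]
R4 ← R4 + (5/7)·R3: [0, 0, 0]
R5 ← R5 − (1/14)·R3: [0, 0, 0]
3 nonzero rows, so rank(BC) = 3.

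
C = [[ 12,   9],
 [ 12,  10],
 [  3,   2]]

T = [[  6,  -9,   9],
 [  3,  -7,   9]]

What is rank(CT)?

2

First compute CT:
[[ 99, -171, 189],
 [102, -178, 198],
 [ 24, -41,  45]]
Now row reduce the product.
R2 ← R2 − (34/33)·R1: [0, -20/11, 36/11]
R3 ← R3 − (8/33)·R1: [0, 5/11, -9/11]
R3 ← R3 + (1/4)·R2: [0, 0, 0]
2 nonzero rows, so rank(CT) = 2.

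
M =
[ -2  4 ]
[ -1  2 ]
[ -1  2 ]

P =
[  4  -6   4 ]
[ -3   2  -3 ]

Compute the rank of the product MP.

First compute MP:
[[-20,  20, -20],
 [-10,  10, -10],
 [-10,  10, -10]]
Now row reduce the product.
R2 ← R2 − (1/2)·R1: [0, 0, 0]
R3 ← R3 − (1/2)·R1: [0, 0, 0]
1 nonzero row, so rank(MP) = 1.

1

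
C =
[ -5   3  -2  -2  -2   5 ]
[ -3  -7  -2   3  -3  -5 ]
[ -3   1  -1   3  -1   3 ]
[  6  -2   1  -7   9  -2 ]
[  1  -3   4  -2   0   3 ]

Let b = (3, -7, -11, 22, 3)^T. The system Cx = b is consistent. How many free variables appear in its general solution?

Row reduce the augmented matrix [C | b].
R2 ← R2 − (3/5)·R1: [0, -44/5, -4/5, 21/5, -9/5, -8, -44/5]
R3 ← R3 − (3/5)·R1: [0, -4/5, 1/5, 21/5, 1/5, 0, -64/5]
R4 ← R4 + (6/5)·R1: [0, 8/5, -7/5, -47/5, 33/5, 4, 128/5]
R5 ← R5 + (1/5)·R1: [0, -12/5, 18/5, -12/5, -2/5, 4, 18/5]
R3 ← R3 − (1/11)·R2: [0, 0, 3/11, 42/11, 4/11, 8/11, -12]
R4 ← R4 + (2/11)·R2: [0, 0, -17/11, -95/11, 69/11, 28/11, 24]
R5 ← R5 − (3/11)·R2: [0, 0, 42/11, -39/11, 1/11, 68/11, 6]
R4 ← R4 + (17/3)·R3: [0, 0, 0, 13, 25/3, 20/3, -44]
R5 ← R5 − (14)·R3: [0, 0, 0, -57, -5, -4, 174]
R5 ← R5 + (57/13)·R4: [0, 0, 0, 0, 410/13, 328/13, -246/13]
The echelon form has 5 nonzero rows, and every pivot lies in the first 6 columns, so rank(C) = rank([C|b]) = 5.
The system is consistent.
Free variables = (unknowns) − (rank) = 6 − 5 = 1.

1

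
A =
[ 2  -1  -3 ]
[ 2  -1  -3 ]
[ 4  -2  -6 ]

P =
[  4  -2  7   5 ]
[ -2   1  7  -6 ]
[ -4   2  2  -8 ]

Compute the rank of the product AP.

1

First compute AP:
[[ 22, -11,   1,  40],
 [ 22, -11,   1,  40],
 [ 44, -22,   2,  80]]
Now row reduce the product.
R2 ← R2 − R1: [0, 0, 0, 0]
R3 ← R3 − (2)·R1: [0, 0, 0, 0]
1 nonzero row, so rank(AP) = 1.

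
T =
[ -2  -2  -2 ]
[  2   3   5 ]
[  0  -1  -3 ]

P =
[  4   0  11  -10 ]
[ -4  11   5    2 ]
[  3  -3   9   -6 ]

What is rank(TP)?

2

First compute TP:
[[ -6, -16, -50,  28],
 [ 11,  18,  82, -44],
 [ -5,  -2, -32,  16]]
Now row reduce the product.
R2 ← R2 + (11/6)·R1: [0, -34/3, -29/3, 22/3]
R3 ← R3 − (5/6)·R1: [0, 34/3, 29/3, -22/3]
R3 ← R3 + R2: [0, 0, 0, 0]
2 nonzero rows, so rank(TP) = 2.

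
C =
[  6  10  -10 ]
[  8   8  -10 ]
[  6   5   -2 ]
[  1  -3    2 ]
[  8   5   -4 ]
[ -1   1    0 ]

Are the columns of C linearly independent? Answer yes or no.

yes

Row reduce C to echelon form.
R2 ← R2 − (4/3)·R1: [0, -16/3, 10/3]
R3 ← R3 − R1: [0, -5, 8]
R4 ← R4 − (1/6)·R1: [0, -14/3, 11/3]
R5 ← R5 − (4/3)·R1: [0, -25/3, 28/3]
R6 ← R6 + (1/6)·R1: [0, 8/3, -5/3]
R3 ← R3 − (15/16)·R2: [0, 0, 39/8]
R4 ← R4 − (7/8)·R2: [0, 0, 3/4]
R5 ← R5 − (25/16)·R2: [0, 0, 33/8]
R6 ← R6 + (1/2)·R2: [0, 0, 0]
R4 ← R4 − (2/13)·R3: [0, 0, 0]
R5 ← R5 − (11/13)·R3: [0, 0, 0]
3 pivots among 3 columns.
Every column is a pivot column, so the columns are linearly independent.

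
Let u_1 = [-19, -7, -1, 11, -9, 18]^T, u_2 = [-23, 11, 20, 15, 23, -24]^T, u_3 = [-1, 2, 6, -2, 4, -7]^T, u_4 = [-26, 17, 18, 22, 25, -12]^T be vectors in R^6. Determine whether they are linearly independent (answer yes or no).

Form the matrix with these vectors as rows and row reduce.
R2 ← R2 − (23/19)·R1: [0, 370/19, 403/19, 32/19, 644/19, -870/19]
R3 ← R3 − (1/19)·R1: [0, 45/19, 115/19, -49/19, 85/19, -151/19]
R4 ← R4 − (26/19)·R1: [0, 505/19, 368/19, 132/19, 709/19, -696/19]
R3 ← R3 − (9/74)·R2: [0, 0, 257/74, -103/37, 13/37, -88/37]
R4 ← R4 − (101/74)·R2: [0, 0, -709/74, 172/37, -331/37, 957/37]
R4 ← R4 + (709/257)·R3: [0, 0, 0, -779/257, -2050/257, 4961/257]
4 nonzero rows, so the 4 vectors span a space of dimension 4.
Since 4 = 4, the vectors are linearly independent.

yes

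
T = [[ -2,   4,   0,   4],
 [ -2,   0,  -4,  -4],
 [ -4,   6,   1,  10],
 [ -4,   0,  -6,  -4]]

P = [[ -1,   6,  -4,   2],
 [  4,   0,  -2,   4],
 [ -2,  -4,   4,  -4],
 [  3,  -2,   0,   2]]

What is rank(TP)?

First compute TP:
[[ 30, -20,   0,  20],
 [ -2,  12,  -8,   4],
 [ 56, -48,   8,  32],
 [  4,   8,  -8,   8]]
Now row reduce the product.
R2 ← R2 + (1/15)·R1: [0, 32/3, -8, 16/3]
R3 ← R3 − (28/15)·R1: [0, -32/3, 8, -16/3]
R4 ← R4 − (2/15)·R1: [0, 32/3, -8, 16/3]
R3 ← R3 + R2: [0, 0, 0, 0]
R4 ← R4 − R2: [0, 0, 0, 0]
2 nonzero rows, so rank(TP) = 2.

2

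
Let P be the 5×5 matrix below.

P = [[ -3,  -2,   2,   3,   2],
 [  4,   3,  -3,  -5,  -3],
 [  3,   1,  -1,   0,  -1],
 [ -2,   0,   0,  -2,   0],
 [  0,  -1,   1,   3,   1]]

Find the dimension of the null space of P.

3

Row reduce to echelon form.
R2 ← R2 + (4/3)·R1: [0, 1/3, -1/3, -1, -1/3]
R3 ← R3 + R1: [0, -1, 1, 3, 1]
R4 ← R4 − (2/3)·R1: [0, 4/3, -4/3, -4, -4/3]
R3 ← R3 + (3)·R2: [0, 0, 0, 0, 0]
R4 ← R4 − (4)·R2: [0, 0, 0, 0, 0]
R5 ← R5 + (3)·R2: [0, 0, 0, 0, 0]
2 nonzero rows, so rank(P) = 2.
P has 5 columns; by rank–nullity, nullity = 5 − 2 = 3.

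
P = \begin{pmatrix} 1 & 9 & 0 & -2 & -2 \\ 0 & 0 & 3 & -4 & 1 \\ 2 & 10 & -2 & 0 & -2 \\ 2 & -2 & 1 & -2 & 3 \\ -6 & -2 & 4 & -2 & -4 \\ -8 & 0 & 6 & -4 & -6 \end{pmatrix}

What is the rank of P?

3

Row reduce to echelon form.
R3 ← R3 − (2)·R1: [0, -8, -2, 4, 2]
R4 ← R4 − (2)·R1: [0, -20, 1, 2, 7]
R5 ← R5 + (6)·R1: [0, 52, 4, -14, -16]
R6 ← R6 + (8)·R1: [0, 72, 6, -20, -22]
Swap R2 ↔ R3
R4 ← R4 − (5/2)·R2: [0, 0, 6, -8, 2]
R5 ← R5 + (13/2)·R2: [0, 0, -9, 12, -3]
R6 ← R6 + (9)·R2: [0, 0, -12, 16, -4]
R4 ← R4 − (2)·R3: [0, 0, 0, 0, 0]
R5 ← R5 + (3)·R3: [0, 0, 0, 0, 0]
R6 ← R6 + (4)·R3: [0, 0, 0, 0, 0]
Echelon form has 3 nonzero rows, so rank(P) = 3.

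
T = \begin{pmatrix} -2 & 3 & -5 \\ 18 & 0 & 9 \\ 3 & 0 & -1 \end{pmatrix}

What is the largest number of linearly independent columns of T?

Row reduce to echelon form.
R2 ← R2 + (9)·R1: [0, 27, -36]
R3 ← R3 + (3/2)·R1: [0, 9/2, -17/2]
R3 ← R3 − (1/6)·R2: [0, 0, -5/2]
Echelon form has 3 nonzero rows, so rank(T) = 3.
The rank gives the maximum number of linearly independent columns: 3.

3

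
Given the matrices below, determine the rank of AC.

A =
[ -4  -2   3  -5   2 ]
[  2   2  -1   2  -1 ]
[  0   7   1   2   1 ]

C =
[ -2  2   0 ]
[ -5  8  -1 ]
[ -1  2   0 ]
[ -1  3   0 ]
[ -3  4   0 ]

First compute AC:
[[ 14, -25,   2],
 [-12,  20,  -2],
 [-41,  68,  -7]]
Now row reduce the product.
R2 ← R2 + (6/7)·R1: [0, -10/7, -2/7]
R3 ← R3 + (41/14)·R1: [0, -73/14, -8/7]
R3 ← R3 − (73/20)·R2: [0, 0, -1/10]
3 nonzero rows, so rank(AC) = 3.

3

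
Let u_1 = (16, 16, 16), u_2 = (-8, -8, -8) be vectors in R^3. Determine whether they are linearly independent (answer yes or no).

Form the matrix with these vectors as rows and row reduce.
R2 ← R2 + (1/2)·R1: [0, 0, 0]
1 nonzero row, so the 2 vectors span a space of dimension 1.
Since 1 < 2, the vectors are linearly dependent.

no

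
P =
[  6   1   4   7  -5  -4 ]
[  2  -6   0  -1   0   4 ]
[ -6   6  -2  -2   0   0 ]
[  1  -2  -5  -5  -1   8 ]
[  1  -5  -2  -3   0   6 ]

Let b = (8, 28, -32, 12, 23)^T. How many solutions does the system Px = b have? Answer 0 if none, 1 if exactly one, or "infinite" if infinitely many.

infinite

Row reduce the augmented matrix [P | b].
R2 ← R2 − (1/3)·R1: [0, -19/3, -4/3, -10/3, 5/3, 16/3, 76/3]
R3 ← R3 + R1: [0, 7, 2, 5, -5, -4, -24]
R4 ← R4 − (1/6)·R1: [0, -13/6, -17/3, -37/6, -1/6, 26/3, 32/3]
R5 ← R5 − (1/6)·R1: [0, -31/6, -8/3, -25/6, 5/6, 20/3, 65/3]
R3 ← R3 + (21/19)·R2: [0, 0, 10/19, 25/19, -60/19, 36/19, 4]
R4 ← R4 − (13/38)·R2: [0, 0, -99/19, -191/38, -14/19, 130/19, 2]
R5 ← R5 − (31/38)·R2: [0, 0, -30/19, -55/38, -10/19, 44/19, 1]
R4 ← R4 + (99/10)·R3: [0, 0, 0, 8, -32, 128/5, 208/5]
R5 ← R5 + (3)·R3: [0, 0, 0, 5/2, -10, 8, 13]
R5 ← R5 − (5/16)·R4: [0, 0, 0, 0, 0, 0, 0]
The echelon form has 4 nonzero rows, and every pivot lies in the first 6 columns, so rank(P) = rank([P|b]) = 4.
The system is consistent.
rank = 4 < 6 unknowns, so there are infinitely many solutions.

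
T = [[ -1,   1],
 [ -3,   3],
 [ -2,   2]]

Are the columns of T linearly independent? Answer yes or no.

no

Row reduce T to echelon form.
R2 ← R2 − (3)·R1: [0, 0]
R3 ← R3 − (2)·R1: [0, 0]
1 pivot among 2 columns.
Only 1 < 2 pivot columns, so the columns are linearly dependent.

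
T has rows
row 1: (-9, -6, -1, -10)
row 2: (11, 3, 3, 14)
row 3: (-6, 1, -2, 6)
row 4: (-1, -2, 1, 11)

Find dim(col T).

3

Row reduce to echelon form.
R2 ← R2 + (11/9)·R1: [0, -13/3, 16/9, 16/9]
R3 ← R3 − (2/3)·R1: [0, 5, -4/3, 38/3]
R4 ← R4 − (1/9)·R1: [0, -4/3, 10/9, 109/9]
R3 ← R3 + (15/13)·R2: [0, 0, 28/39, 574/39]
R4 ← R4 − (4/13)·R2: [0, 0, 22/39, 451/39]
R4 ← R4 − (11/14)·R3: [0, 0, 0, 0]
Echelon form has 3 nonzero rows, so rank(T) = 3.
The column space has dimension equal to the rank: 3.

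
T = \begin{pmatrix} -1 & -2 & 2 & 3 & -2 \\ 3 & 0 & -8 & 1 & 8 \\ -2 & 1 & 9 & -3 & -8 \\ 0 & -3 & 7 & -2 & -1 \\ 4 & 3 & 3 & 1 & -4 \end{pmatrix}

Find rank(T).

4

Row reduce to echelon form.
R2 ← R2 + (3)·R1: [0, -6, -2, 10, 2]
R3 ← R3 − (2)·R1: [0, 5, 5, -9, -4]
R5 ← R5 + (4)·R1: [0, -5, 11, 13, -12]
R3 ← R3 + (5/6)·R2: [0, 0, 10/3, -2/3, -7/3]
R4 ← R4 − (1/2)·R2: [0, 0, 8, -7, -2]
R5 ← R5 − (5/6)·R2: [0, 0, 38/3, 14/3, -41/3]
R4 ← R4 − (12/5)·R3: [0, 0, 0, -27/5, 18/5]
R5 ← R5 − (19/5)·R3: [0, 0, 0, 36/5, -24/5]
R5 ← R5 + (4/3)·R4: [0, 0, 0, 0, 0]
Echelon form has 4 nonzero rows, so rank(T) = 4.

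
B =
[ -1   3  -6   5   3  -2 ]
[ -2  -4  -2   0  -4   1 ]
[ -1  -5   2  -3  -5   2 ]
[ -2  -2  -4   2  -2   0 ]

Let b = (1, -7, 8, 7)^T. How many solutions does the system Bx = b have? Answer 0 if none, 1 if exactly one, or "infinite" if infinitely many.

Row reduce the augmented matrix [B | b].
R2 ← R2 − (2)·R1: [0, -10, 10, -10, -10, 5, -9]
R3 ← R3 − R1: [0, -8, 8, -8, -8, 4, 7]
R4 ← R4 − (2)·R1: [0, -8, 8, -8, -8, 4, 5]
R3 ← R3 − (4/5)·R2: [0, 0, 0, 0, 0, 0, 71/5]
R4 ← R4 − (4/5)·R2: [0, 0, 0, 0, 0, 0, 61/5]
R4 ← R4 − (61/71)·R3: [0, 0, 0, 0, 0, 0, 0]
The echelon form has 3 nonzero rows; the last pivot sits in the augmented column, so rank(B) = 2 but rank([B|b]) = 3.
Since the ranks differ, the system is inconsistent.
It has no solutions.

0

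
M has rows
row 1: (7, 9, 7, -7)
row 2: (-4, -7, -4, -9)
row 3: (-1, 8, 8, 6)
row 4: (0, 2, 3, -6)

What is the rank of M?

Row reduce to echelon form.
R2 ← R2 + (4/7)·R1: [0, -13/7, 0, -13]
R3 ← R3 + (1/7)·R1: [0, 65/7, 9, 5]
R3 ← R3 + (5)·R2: [0, 0, 9, -60]
R4 ← R4 + (14/13)·R2: [0, 0, 3, -20]
R4 ← R4 − (1/3)·R3: [0, 0, 0, 0]
Echelon form has 3 nonzero rows, so rank(M) = 3.

3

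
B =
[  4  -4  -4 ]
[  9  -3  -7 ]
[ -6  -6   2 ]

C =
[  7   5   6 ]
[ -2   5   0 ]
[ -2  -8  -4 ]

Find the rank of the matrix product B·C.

2

First compute BC:
[[ 44,  32,  40],
 [ 83,  86,  82],
 [-34, -76, -44]]
Now row reduce the product.
R2 ← R2 − (83/44)·R1: [0, 282/11, 72/11]
R3 ← R3 + (17/22)·R1: [0, -564/11, -144/11]
R3 ← R3 + (2)·R2: [0, 0, 0]
2 nonzero rows, so rank(BC) = 2.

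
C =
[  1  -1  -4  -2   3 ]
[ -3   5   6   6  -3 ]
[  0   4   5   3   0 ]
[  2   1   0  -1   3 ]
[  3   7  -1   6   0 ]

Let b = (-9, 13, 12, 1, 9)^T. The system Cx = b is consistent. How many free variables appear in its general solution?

Row reduce the augmented matrix [C | b].
R2 ← R2 + (3)·R1: [0, 2, -6, 0, 6, -14]
R4 ← R4 − (2)·R1: [0, 3, 8, 3, -3, 19]
R5 ← R5 − (3)·R1: [0, 10, 11, 12, -9, 36]
R3 ← R3 − (2)·R2: [0, 0, 17, 3, -12, 40]
R4 ← R4 − (3/2)·R2: [0, 0, 17, 3, -12, 40]
R5 ← R5 − (5)·R2: [0, 0, 41, 12, -39, 106]
R4 ← R4 − R3: [0, 0, 0, 0, 0, 0]
R5 ← R5 − (41/17)·R3: [0, 0, 0, 81/17, -171/17, 162/17]
Swap R4 ↔ R5
The echelon form has 4 nonzero rows, and every pivot lies in the first 5 columns, so rank(C) = rank([C|b]) = 4.
The system is consistent.
Free variables = (unknowns) − (rank) = 5 − 4 = 1.

1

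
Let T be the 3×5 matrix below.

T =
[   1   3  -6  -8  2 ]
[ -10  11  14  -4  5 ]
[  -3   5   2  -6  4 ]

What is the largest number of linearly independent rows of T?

3

Row reduce to echelon form.
R2 ← R2 + (10)·R1: [0, 41, -46, -84, 25]
R3 ← R3 + (3)·R1: [0, 14, -16, -30, 10]
R3 ← R3 − (14/41)·R2: [0, 0, -12/41, -54/41, 60/41]
Echelon form has 3 nonzero rows, so rank(T) = 3.
The rank gives the maximum number of linearly independent rows: 3.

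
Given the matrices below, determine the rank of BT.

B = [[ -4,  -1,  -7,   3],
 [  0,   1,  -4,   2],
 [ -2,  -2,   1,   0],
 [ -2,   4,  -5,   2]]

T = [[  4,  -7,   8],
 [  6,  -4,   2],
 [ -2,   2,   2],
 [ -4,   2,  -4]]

3

First compute BT:
[[-20,  24, -60],
 [  6,  -8, -14],
 [-22,  24, -18],
 [ 18,  -8, -26]]
Now row reduce the product.
R2 ← R2 + (3/10)·R1: [0, -4/5, -32]
R3 ← R3 − (11/10)·R1: [0, -12/5, 48]
R4 ← R4 + (9/10)·R1: [0, 68/5, -80]
R3 ← R3 − (3)·R2: [0, 0, 144]
R4 ← R4 + (17)·R2: [0, 0, -624]
R4 ← R4 + (13/3)·R3: [0, 0, 0]
3 nonzero rows, so rank(BT) = 3.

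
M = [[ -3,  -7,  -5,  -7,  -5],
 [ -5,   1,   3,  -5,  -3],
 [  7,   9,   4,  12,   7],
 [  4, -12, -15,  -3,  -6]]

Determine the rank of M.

Row reduce to echelon form.
R2 ← R2 − (5/3)·R1: [0, 38/3, 34/3, 20/3, 16/3]
R3 ← R3 + (7/3)·R1: [0, -22/3, -23/3, -13/3, -14/3]
R4 ← R4 + (4/3)·R1: [0, -64/3, -65/3, -37/3, -38/3]
R3 ← R3 + (11/19)·R2: [0, 0, -21/19, -9/19, -30/19]
R4 ← R4 + (32/19)·R2: [0, 0, -49/19, -21/19, -70/19]
R4 ← R4 − (7/3)·R3: [0, 0, 0, 0, 0]
Echelon form has 3 nonzero rows, so rank(M) = 3.

3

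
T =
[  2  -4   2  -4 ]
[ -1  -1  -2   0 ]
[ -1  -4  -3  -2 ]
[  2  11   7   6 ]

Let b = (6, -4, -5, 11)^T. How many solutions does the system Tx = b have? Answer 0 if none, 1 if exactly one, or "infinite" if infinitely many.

Row reduce the augmented matrix [T | b].
R2 ← R2 + (1/2)·R1: [0, -3, -1, -2, -1]
R3 ← R3 + (1/2)·R1: [0, -6, -2, -4, -2]
R4 ← R4 − R1: [0, 15, 5, 10, 5]
R3 ← R3 − (2)·R2: [0, 0, 0, 0, 0]
R4 ← R4 + (5)·R2: [0, 0, 0, 0, 0]
The echelon form has 2 nonzero rows, and every pivot lies in the first 4 columns, so rank(T) = rank([T|b]) = 2.
The system is consistent.
rank = 2 < 4 unknowns, so there are infinitely many solutions.

infinite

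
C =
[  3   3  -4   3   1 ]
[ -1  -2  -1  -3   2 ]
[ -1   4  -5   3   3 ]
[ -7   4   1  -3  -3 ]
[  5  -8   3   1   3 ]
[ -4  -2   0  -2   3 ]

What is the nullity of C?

Row reduce to echelon form.
R2 ← R2 + (1/3)·R1: [0, -1, -7/3, -2, 7/3]
R3 ← R3 + (1/3)·R1: [0, 5, -19/3, 4, 10/3]
R4 ← R4 + (7/3)·R1: [0, 11, -25/3, 4, -2/3]
R5 ← R5 − (5/3)·R1: [0, -13, 29/3, -4, 4/3]
R6 ← R6 + (4/3)·R1: [0, 2, -16/3, 2, 13/3]
R3 ← R3 + (5)·R2: [0, 0, -18, -6, 15]
R4 ← R4 + (11)·R2: [0, 0, -34, -18, 25]
R5 ← R5 − (13)·R2: [0, 0, 40, 22, -29]
R6 ← R6 + (2)·R2: [0, 0, -10, -2, 9]
R4 ← R4 − (17/9)·R3: [0, 0, 0, -20/3, -10/3]
R5 ← R5 + (20/9)·R3: [0, 0, 0, 26/3, 13/3]
R6 ← R6 − (5/9)·R3: [0, 0, 0, 4/3, 2/3]
R5 ← R5 + (13/10)·R4: [0, 0, 0, 0, 0]
R6 ← R6 + (1/5)·R4: [0, 0, 0, 0, 0]
4 nonzero rows, so rank(C) = 4.
C has 5 columns; by rank–nullity, nullity = 5 − 4 = 1.

1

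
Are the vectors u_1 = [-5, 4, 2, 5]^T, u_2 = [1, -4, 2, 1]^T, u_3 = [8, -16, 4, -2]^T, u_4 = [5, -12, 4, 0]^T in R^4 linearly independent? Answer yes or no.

Form the matrix with these vectors as rows and row reduce.
R2 ← R2 + (1/5)·R1: [0, -16/5, 12/5, 2]
R3 ← R3 + (8/5)·R1: [0, -48/5, 36/5, 6]
R4 ← R4 + R1: [0, -8, 6, 5]
R3 ← R3 − (3)·R2: [0, 0, 0, 0]
R4 ← R4 − (5/2)·R2: [0, 0, 0, 0]
2 nonzero rows, so the 4 vectors span a space of dimension 2.
Since 2 < 4, the vectors are linearly dependent.

no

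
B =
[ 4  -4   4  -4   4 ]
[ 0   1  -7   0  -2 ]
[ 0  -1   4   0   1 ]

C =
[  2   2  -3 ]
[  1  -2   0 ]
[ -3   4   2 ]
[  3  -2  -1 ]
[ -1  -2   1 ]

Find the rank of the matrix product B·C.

3

First compute BC:
[[-24,  32,   4],
 [ 24, -26, -16],
 [-14,  16,   9]]
Now row reduce the product.
R2 ← R2 + R1: [0, 6, -12]
R3 ← R3 − (7/12)·R1: [0, -8/3, 20/3]
R3 ← R3 + (4/9)·R2: [0, 0, 4/3]
3 nonzero rows, so rank(BC) = 3.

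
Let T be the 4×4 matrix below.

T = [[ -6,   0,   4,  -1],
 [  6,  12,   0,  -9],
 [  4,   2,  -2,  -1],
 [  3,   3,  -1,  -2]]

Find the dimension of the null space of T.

2

Row reduce to echelon form.
R2 ← R2 + R1: [0, 12, 4, -10]
R3 ← R3 + (2/3)·R1: [0, 2, 2/3, -5/3]
R4 ← R4 + (1/2)·R1: [0, 3, 1, -5/2]
R3 ← R3 − (1/6)·R2: [0, 0, 0, 0]
R4 ← R4 − (1/4)·R2: [0, 0, 0, 0]
2 nonzero rows, so rank(T) = 2.
T has 4 columns; by rank–nullity, nullity = 4 − 2 = 2.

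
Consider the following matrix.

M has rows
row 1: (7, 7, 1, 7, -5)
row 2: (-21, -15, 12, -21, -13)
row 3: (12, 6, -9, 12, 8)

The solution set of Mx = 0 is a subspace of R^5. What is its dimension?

2

Row reduce to echelon form.
R2 ← R2 + (3)·R1: [0, 6, 15, 0, -28]
R3 ← R3 − (12/7)·R1: [0, -6, -75/7, 0, 116/7]
R3 ← R3 + R2: [0, 0, 30/7, 0, -80/7]
3 nonzero rows, so rank(M) = 3.
M has 5 columns; by rank–nullity, nullity = 5 − 3 = 2.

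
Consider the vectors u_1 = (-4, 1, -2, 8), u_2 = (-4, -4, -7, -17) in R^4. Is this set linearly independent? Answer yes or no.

yes

Form the matrix with these vectors as rows and row reduce.
R2 ← R2 − R1: [0, -5, -5, -25]
2 nonzero rows, so the 2 vectors span a space of dimension 2.
Since 2 = 2, the vectors are linearly independent.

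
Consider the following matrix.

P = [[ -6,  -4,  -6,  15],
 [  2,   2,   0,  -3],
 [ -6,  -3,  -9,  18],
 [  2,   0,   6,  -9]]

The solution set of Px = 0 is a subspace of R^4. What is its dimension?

Row reduce to echelon form.
R2 ← R2 + (1/3)·R1: [0, 2/3, -2, 2]
R3 ← R3 − R1: [0, 1, -3, 3]
R4 ← R4 + (1/3)·R1: [0, -4/3, 4, -4]
R3 ← R3 − (3/2)·R2: [0, 0, 0, 0]
R4 ← R4 + (2)·R2: [0, 0, 0, 0]
2 nonzero rows, so rank(P) = 2.
P has 4 columns; by rank–nullity, nullity = 4 − 2 = 2.

2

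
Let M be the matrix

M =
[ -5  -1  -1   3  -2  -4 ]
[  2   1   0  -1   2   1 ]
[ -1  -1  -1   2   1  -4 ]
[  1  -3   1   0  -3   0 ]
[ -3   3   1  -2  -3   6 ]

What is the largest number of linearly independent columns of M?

3

Row reduce to echelon form.
R2 ← R2 + (2/5)·R1: [0, 3/5, -2/5, 1/5, 6/5, -3/5]
R3 ← R3 − (1/5)·R1: [0, -4/5, -4/5, 7/5, 7/5, -16/5]
R4 ← R4 + (1/5)·R1: [0, -16/5, 4/5, 3/5, -17/5, -4/5]
R5 ← R5 − (3/5)·R1: [0, 18/5, 8/5, -19/5, -9/5, 42/5]
R3 ← R3 + (4/3)·R2: [0, 0, -4/3, 5/3, 3, -4]
R4 ← R4 + (16/3)·R2: [0, 0, -4/3, 5/3, 3, -4]
R5 ← R5 − (6)·R2: [0, 0, 4, -5, -9, 12]
R4 ← R4 − R3: [0, 0, 0, 0, 0, 0]
R5 ← R5 + (3)·R3: [0, 0, 0, 0, 0, 0]
Echelon form has 3 nonzero rows, so rank(M) = 3.
The rank gives the maximum number of linearly independent columns: 3.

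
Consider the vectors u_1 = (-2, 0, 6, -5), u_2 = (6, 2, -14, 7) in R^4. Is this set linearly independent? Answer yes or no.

Form the matrix with these vectors as rows and row reduce.
R2 ← R2 + (3)·R1: [0, 2, 4, -8]
2 nonzero rows, so the 2 vectors span a space of dimension 2.
Since 2 = 2, the vectors are linearly independent.

yes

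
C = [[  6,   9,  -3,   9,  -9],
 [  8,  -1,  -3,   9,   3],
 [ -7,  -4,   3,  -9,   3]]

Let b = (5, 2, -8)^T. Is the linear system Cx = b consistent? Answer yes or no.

no

Row reduce the augmented matrix [C | b].
R2 ← R2 − (4/3)·R1: [0, -13, 1, -3, 15, -14/3]
R3 ← R3 + (7/6)·R1: [0, 13/2, -1/2, 3/2, -15/2, -13/6]
R3 ← R3 + (1/2)·R2: [0, 0, 0, 0, 0, -9/2]
The echelon form has 3 nonzero rows; the last pivot sits in the augmented column, so rank(C) = 2 but rank([C|b]) = 3.
Since the ranks differ, the system is inconsistent.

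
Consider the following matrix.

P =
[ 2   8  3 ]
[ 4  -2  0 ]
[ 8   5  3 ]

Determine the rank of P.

2

Row reduce to echelon form.
R2 ← R2 − (2)·R1: [0, -18, -6]
R3 ← R3 − (4)·R1: [0, -27, -9]
R3 ← R3 − (3/2)·R2: [0, 0, 0]
Echelon form has 2 nonzero rows, so rank(P) = 2.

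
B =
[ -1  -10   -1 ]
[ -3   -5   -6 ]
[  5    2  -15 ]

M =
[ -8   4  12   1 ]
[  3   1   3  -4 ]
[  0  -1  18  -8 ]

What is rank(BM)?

First compute BM:
[[-22, -13, -60,  47],
 [  9, -11, -159,  65],
 [-34,  37, -204, 117]]
Now row reduce the product.
R2 ← R2 + (9/22)·R1: [0, -359/22, -2019/11, 1853/22]
R3 ← R3 − (17/11)·R1: [0, 628/11, -1224/11, 488/11]
R3 ← R3 + (1256/359)·R2: [0, 0, -270480/359, 121716/359]
3 nonzero rows, so rank(BM) = 3.

3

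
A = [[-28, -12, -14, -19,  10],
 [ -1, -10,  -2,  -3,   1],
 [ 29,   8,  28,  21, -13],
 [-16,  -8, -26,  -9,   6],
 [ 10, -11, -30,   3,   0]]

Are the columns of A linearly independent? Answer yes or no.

yes

Row reduce A to echelon form.
R2 ← R2 − (1/28)·R1: [0, -67/7, -3/2, -65/28, 9/14]
R3 ← R3 + (29/28)·R1: [0, -31/7, 27/2, 37/28, -37/14]
R4 ← R4 − (4/7)·R1: [0, -8/7, -18, 13/7, 2/7]
R5 ← R5 + (5/14)·R1: [0, -107/7, -35, -53/14, 25/7]
R3 ← R3 − (31/67)·R2: [0, 0, 951/67, 321/134, -197/67]
R4 ← R4 − (8/67)·R2: [0, 0, -1194/67, 143/67, 14/67]
R5 ← R5 − (107/67)·R2: [0, 0, -4369/134, -21/268, 341/134]
R4 ← R4 + (398/317)·R3: [0, 0, 0, 1630/317, -1104/317]
R5 ← R5 + (4369/1902)·R3: [0, 0, 0, 3439/634, -4003/951]
R5 ← R5 − (3439/3260)·R4: [0, 0, 0, 0, -1309/2445]
5 pivots among 5 columns.
Every column is a pivot column, so the columns are linearly independent.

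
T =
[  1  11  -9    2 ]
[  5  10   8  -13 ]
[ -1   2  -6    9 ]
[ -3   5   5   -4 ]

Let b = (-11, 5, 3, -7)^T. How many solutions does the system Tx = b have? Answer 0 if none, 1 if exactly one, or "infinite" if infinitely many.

Row reduce the augmented matrix [T | b].
R2 ← R2 − (5)·R1: [0, -45, 53, -23, 60]
R3 ← R3 + R1: [0, 13, -15, 11, -8]
R4 ← R4 + (3)·R1: [0, 38, -22, 2, -40]
R3 ← R3 + (13/45)·R2: [0, 0, 14/45, 196/45, 28/3]
R4 ← R4 + (38/45)·R2: [0, 0, 1024/45, -784/45, 32/3]
R4 ← R4 − (512/7)·R3: [0, 0, 0, -336, -672]
The echelon form has 4 nonzero rows, and every pivot lies in the first 4 columns, so rank(T) = rank([T|b]) = 4.
The system is consistent.
rank = 4 = number of unknowns, so the solution is unique.

1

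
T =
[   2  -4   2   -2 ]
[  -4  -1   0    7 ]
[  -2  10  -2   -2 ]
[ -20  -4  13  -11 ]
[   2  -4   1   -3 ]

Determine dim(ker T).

Row reduce to echelon form.
R2 ← R2 + (2)·R1: [0, -9, 4, 3]
R3 ← R3 + R1: [0, 6, 0, -4]
R4 ← R4 + (10)·R1: [0, -44, 33, -31]
R5 ← R5 − R1: [0, 0, -1, -1]
R3 ← R3 + (2/3)·R2: [0, 0, 8/3, -2]
R4 ← R4 − (44/9)·R2: [0, 0, 121/9, -137/3]
R4 ← R4 − (121/24)·R3: [0, 0, 0, -427/12]
R5 ← R5 + (3/8)·R3: [0, 0, 0, -7/4]
R5 ← R5 − (3/61)·R4: [0, 0, 0, 0]
4 nonzero rows, so rank(T) = 4.
T has 4 columns; by rank–nullity, nullity = 4 − 4 = 0.

0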